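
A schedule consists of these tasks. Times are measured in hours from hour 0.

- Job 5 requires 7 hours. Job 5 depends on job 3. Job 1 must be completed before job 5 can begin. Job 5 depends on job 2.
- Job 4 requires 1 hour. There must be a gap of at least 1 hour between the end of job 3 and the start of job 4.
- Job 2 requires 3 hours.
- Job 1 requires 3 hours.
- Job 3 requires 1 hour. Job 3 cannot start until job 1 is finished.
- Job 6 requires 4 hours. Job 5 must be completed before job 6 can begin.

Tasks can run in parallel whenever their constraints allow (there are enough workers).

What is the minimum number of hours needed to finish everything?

15

Nothing blocks job 2, so it runs from hour 0 to hour 3.
Job 1 can start immediately at hour 0; it finishes at hour 3.
Job 3 cannot begin until job 1 (finishes hour 3). It runs from hour 3 to 3 + 1 = hour 4.
For job 5: job 3 (finishes hour 4); job 1 (finishes hour 3); job 2 (finishes hour 3). Taking the maximum gives a start of hour 4, and it finishes at 4 + 7 = hour 11.
Job 6 waits on job 5 (finishes hour 11), so it starts at hour 11 and finishes at 11 + 4 = hour 15.
Job 4 waits on job 3 (finishes hour 4, plus 1-hour gap → hour 5), so it starts at hour 5 and finishes at 5 + 1 = hour 6.
All tasks are finished once the last one completes. Finish times: Job 1 at 3, Job 2 at 3, Job 3 at 4, Job 4 at 6, Job 5 at 11, Job 6 at 15. The latest is hour 15.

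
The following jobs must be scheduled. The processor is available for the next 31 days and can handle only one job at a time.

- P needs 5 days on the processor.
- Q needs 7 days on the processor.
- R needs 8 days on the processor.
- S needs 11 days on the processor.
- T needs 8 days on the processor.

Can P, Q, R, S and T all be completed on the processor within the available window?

Running back to back, the jobs need 5 + 7 + 8 + 11 + 8 = 39 days on the processor.
Since 39 > 31, they cannot all fit.

No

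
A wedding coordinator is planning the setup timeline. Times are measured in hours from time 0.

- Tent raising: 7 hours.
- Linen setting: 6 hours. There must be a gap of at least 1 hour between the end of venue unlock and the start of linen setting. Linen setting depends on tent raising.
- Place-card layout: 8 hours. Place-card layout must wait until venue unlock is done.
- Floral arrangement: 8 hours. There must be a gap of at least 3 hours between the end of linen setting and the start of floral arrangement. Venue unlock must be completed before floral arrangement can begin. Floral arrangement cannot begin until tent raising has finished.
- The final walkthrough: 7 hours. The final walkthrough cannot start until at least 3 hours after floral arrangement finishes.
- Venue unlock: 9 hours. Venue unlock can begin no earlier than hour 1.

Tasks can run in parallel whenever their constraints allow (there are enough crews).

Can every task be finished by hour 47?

Yes

Tent raising can start immediately at hour 0; it finishes at hour 7.
Venue unlock cannot begin until its own release at hour 1. It runs from hour 1 to 1 + 9 = hour 10.
Place-card layout cannot begin until venue unlock (finishes hour 10). It runs from hour 10 to 10 + 8 = hour 18.
Linen setting needs all of venue unlock (finishes hour 10, plus 1-hour gap → hour 11); tent raising (finishes hour 7). That puts its earliest start at hour 11; it finishes at 11 + 6 = hour 17.
Floral arrangement needs all of linen setting (finishes hour 17, plus 3-hour gap → hour 20); venue unlock (finishes hour 10); tent raising (finishes hour 7). That puts its earliest start at hour 20; it finishes at 20 + 8 = hour 28.
After floral arrangement (finishes hour 28, plus 3-hour gap → hour 31), the final walkthrough can start at hour 31 and finishes at hour 38.
Every task is finished by hour 38, which is no later than the deadline of 47, so the schedule is feasible.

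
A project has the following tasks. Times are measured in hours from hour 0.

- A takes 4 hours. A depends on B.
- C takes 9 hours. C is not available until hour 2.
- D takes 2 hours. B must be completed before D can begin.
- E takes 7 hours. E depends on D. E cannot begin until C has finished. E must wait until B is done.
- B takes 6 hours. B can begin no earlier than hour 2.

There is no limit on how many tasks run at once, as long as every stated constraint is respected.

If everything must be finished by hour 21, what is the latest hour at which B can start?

6

A has no dependents, so it just needs to finish by hour 21. Starting by 21 − 4 = hour 17 achieves that.
Nothing follows E; the deadline of hour 21 is its only limit. It must start by 21 − 7 = hour 14.
D must finish before E (must start by hour 14). With a 2-hour duration, D must start by 14 − 2 = hour 12.
B must finish in time for A (must start by hour 17); D (must start by hour 12); E (must start by hour 14). The tightest is hour 12, so B must start by 12 − 6 = hour 6.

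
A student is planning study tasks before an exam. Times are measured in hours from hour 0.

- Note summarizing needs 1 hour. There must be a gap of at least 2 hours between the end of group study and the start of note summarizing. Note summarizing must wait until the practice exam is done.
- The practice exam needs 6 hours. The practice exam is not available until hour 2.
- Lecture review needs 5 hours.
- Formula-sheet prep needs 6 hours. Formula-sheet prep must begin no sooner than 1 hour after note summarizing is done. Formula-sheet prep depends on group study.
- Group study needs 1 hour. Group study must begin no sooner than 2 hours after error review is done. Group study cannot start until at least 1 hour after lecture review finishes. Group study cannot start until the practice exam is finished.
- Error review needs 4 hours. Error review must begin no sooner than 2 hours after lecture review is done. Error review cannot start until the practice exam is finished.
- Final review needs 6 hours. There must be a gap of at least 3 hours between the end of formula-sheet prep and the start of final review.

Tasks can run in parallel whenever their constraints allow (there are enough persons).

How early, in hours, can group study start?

14

The practice exam waits on its own release at hour 2, so it starts at hour 2 and finishes at 2 + 6 = hour 8.
Lecture review has no prerequisites, so it starts at hour 0 and finishes at hour 5.
Error review needs all of lecture review (finishes hour 5, plus 2-hour gap → hour 7); the practice exam (finishes hour 8). That puts its earliest start at hour 8; it finishes at 8 + 4 = hour 12.
Group study waits on error review (finishes hour 12, plus 2-hour gap → hour 14); lecture review (finishes hour 5, plus 1-hour gap → hour 6); the practice exam (finishes hour 8). The latest of these is hour 14, which is the earliest group study can start.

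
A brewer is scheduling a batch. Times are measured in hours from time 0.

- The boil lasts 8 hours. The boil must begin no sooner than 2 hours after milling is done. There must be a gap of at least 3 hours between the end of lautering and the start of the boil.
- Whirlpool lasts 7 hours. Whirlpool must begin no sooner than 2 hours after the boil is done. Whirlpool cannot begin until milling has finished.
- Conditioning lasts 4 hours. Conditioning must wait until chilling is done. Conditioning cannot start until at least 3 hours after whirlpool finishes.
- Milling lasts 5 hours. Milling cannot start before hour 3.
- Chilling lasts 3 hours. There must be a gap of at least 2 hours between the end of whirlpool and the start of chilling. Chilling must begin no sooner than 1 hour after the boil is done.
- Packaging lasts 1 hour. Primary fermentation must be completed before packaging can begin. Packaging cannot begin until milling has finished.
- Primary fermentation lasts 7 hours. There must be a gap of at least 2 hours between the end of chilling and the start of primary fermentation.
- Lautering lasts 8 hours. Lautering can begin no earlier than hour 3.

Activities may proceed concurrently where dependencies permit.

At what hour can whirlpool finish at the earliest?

Lautering cannot begin until its own release at hour 3. It runs from hour 3 to 3 + 8 = hour 11.
Milling waits on its own release at hour 3, so it starts at hour 3 and finishes at 3 + 5 = hour 8.
For the boil: milling (finishes hour 8, plus 2-hour gap → hour 10); lautering (finishes hour 11, plus 3-hour gap → hour 14). Taking the maximum gives a start of hour 14, and it finishes at 14 + 8 = hour 22.
Whirlpool has to wait for the boil (finishes hour 22, plus 2-hour gap → hour 24); milling (finishes hour 8). The latest of these is hour 24, so whirlpool runs hour 24 to 24 + 7 = hour 31.

31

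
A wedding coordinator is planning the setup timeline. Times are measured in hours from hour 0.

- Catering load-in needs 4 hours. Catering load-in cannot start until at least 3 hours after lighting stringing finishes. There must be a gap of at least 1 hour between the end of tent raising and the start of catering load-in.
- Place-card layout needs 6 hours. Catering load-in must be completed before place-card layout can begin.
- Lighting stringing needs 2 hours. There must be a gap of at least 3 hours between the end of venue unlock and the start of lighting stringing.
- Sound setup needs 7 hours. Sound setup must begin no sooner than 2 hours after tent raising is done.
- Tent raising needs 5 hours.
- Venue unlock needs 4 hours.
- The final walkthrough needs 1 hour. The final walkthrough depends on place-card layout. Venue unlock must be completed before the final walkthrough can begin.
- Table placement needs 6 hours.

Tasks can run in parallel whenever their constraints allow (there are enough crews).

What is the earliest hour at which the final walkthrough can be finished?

23

Nothing blocks tent raising, so it runs from hour 0 to hour 5.
Venue unlock has no prerequisites, so it starts at hour 0 and finishes at hour 4.
Lighting stringing cannot begin until venue unlock (finishes hour 4, plus 3-hour gap → hour 7). It runs from hour 7 to 7 + 2 = hour 9.
Catering load-in has to wait for lighting stringing (finishes hour 9, plus 3-hour gap → hour 12); tent raising (finishes hour 5, plus 1-hour gap → hour 6). The latest of these is hour 12, so catering load-in runs hour 12 to 12 + 4 = hour 16.
Place-card layout waits on catering load-in (finishes hour 16), so it starts at hour 16 and finishes at 16 + 6 = hour 22.
The final walkthrough has to wait for place-card layout (finishes hour 22); venue unlock (finishes hour 4). The latest of these is hour 22, so the final walkthrough runs hour 22 to 22 + 1 = hour 23.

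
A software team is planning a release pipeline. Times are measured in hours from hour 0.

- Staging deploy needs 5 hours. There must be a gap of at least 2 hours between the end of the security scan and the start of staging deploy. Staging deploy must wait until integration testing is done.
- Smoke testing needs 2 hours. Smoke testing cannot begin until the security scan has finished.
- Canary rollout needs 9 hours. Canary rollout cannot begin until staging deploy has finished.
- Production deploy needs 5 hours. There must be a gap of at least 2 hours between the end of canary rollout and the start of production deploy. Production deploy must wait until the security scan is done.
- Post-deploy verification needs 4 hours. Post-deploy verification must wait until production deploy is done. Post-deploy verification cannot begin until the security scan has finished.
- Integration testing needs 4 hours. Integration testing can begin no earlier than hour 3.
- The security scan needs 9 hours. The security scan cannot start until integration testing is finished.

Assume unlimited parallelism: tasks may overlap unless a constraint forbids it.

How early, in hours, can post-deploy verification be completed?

After its own release at hour 3, integration testing can start at hour 3 and finishes at hour 7.
The security scan cannot begin until integration testing (finishes hour 7). It runs from hour 7 to 7 + 9 = hour 16.
For staging deploy: the security scan (finishes hour 16, plus 2-hour gap → hour 18); integration testing (finishes hour 7). Taking the maximum gives a start of hour 18, and it finishes at 18 + 5 = hour 23.
Canary rollout waits on staging deploy (finishes hour 23), so it starts at hour 23 and finishes at 23 + 9 = hour 32.
Production deploy cannot start until canary rollout (finishes hour 32, plus 2-hour gap → hour 34); the security scan (finishes hour 16). The controlling bound is hour 34, so production deploy finishes at 34 + 5 = hour 39.
For post-deploy verification: production deploy (finishes hour 39); the security scan (finishes hour 16). Taking the maximum gives a start of hour 39, and it finishes at 39 + 4 = hour 43.

43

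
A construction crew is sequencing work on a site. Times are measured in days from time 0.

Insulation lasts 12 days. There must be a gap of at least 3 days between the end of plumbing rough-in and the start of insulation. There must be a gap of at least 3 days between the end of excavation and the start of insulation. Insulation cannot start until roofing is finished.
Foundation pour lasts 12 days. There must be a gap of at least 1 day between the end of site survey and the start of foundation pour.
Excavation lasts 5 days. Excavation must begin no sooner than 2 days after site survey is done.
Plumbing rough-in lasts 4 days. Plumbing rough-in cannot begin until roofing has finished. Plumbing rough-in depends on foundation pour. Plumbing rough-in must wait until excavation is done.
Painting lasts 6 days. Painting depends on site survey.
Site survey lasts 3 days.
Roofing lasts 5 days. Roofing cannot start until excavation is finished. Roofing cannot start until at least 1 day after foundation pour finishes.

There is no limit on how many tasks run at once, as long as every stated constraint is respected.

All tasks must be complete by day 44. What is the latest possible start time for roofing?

Insulation must finish by day 44; it takes 12 days, so it must start by 44 − 12 = day 32.
Plumbing rough-in must finish before insulation (must start by day 32, minus 3-day gap → day 29). With a 4-day duration, plumbing rough-in must start by 29 − 4 = day 25.
Roofing must finish in time for plumbing rough-in (must start by day 25); insulation (must start by day 32). The tightest is day 25, so roofing must start by 25 − 5 = day 20.

20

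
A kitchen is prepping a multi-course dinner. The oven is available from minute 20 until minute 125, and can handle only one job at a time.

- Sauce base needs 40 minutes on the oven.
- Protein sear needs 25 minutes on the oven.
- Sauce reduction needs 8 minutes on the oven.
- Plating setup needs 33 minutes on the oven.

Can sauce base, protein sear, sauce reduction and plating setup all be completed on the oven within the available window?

No

The oven window is 125 − 20 = 105 minutes.
Running back to back, the jobs need 40 + 25 + 8 + 33 = 106 minutes on the oven.
Since 106 > 105, they cannot all fit.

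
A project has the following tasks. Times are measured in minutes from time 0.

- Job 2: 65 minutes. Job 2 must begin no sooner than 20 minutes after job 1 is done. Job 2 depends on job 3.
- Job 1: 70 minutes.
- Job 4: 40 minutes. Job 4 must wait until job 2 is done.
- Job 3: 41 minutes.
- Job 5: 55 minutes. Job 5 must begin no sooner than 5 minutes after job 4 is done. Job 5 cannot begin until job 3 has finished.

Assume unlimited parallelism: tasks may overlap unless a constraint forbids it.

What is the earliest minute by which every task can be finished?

Job 3 has no prerequisites, so it starts at minute 0 and finishes at minute 41.
Nothing blocks job 1, so it runs from minute 0 to minute 70.
Job 2 has to wait for job 1 (finishes minute 70, plus 20-minute gap → minute 90); job 3 (finishes minute 41). The latest of these is minute 90, so job 2 runs minute 90 to 90 + 65 = minute 155.
Job 4 cannot begin until job 2 (finishes minute 155). It runs from minute 155 to 155 + 40 = minute 195.
Job 5 cannot start until job 4 (finishes minute 195, plus 5-minute gap → minute 200); job 3 (finishes minute 41). The controlling bound is minute 200, so job 5 finishes at 200 + 55 = minute 255.
All tasks are finished once the last one completes. Finish times: Job 1 at 70, Job 2 at 155, Job 3 at 41, Job 4 at 195, Job 5 at 255. The latest is minute 255.

255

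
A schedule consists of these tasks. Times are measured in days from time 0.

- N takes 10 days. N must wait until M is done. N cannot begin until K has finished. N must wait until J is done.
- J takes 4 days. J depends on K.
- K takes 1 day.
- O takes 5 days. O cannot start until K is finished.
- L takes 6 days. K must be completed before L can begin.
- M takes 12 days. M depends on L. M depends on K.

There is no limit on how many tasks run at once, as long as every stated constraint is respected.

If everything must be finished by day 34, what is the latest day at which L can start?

6

To finish by day 34, N (duration 10) must start no later than day 24.
Since N (must start by day 24) depends on it, M must finish by day 24. Backing off its 12-day duration gives a latest start of day 12.
L feeds into M (must start by day 12); so L must finish by day 12 and therefore start by day 6.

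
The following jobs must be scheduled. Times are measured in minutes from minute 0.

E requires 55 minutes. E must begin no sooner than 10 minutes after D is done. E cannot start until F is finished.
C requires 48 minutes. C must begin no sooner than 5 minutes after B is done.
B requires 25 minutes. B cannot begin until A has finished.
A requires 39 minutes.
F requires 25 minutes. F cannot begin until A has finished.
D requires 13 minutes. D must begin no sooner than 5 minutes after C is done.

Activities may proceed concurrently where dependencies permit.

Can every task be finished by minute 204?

Nothing blocks A, so it runs from minute 0 to minute 39.
F cannot begin until A (finishes minute 39). It runs from minute 39 to 39 + 25 = minute 64.
After A (finishes minute 39), B can start at minute 39 and finishes at minute 64.
C cannot begin until B (finishes minute 64, plus 5-minute gap → minute 69). It runs from minute 69 to 69 + 48 = minute 117.
D waits on C (finishes minute 117, plus 5-minute gap → minute 122), so it starts at minute 122 and finishes at 122 + 13 = minute 135.
For E: D (finishes minute 135, plus 10-minute gap → minute 145); F (finishes minute 64). Taking the maximum gives a start of minute 145, and it finishes at 145 + 55 = minute 200.
Every task is finished by minute 200, which is no later than the deadline of 204, so the schedule is feasible.

Yes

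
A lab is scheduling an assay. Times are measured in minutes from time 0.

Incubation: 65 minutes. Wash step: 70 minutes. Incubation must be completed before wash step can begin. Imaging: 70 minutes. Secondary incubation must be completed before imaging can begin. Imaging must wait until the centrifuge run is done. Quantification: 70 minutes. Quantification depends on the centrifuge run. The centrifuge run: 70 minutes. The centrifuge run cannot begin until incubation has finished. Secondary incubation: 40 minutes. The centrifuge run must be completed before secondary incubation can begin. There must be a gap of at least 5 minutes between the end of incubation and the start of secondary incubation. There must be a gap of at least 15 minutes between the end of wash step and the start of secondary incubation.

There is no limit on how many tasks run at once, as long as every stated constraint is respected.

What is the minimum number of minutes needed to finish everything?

Incubation can start immediately at minute 0; it finishes at minute 65.
After incubation (finishes minute 65), wash step can start at minute 65 and finishes at minute 135.
The centrifuge run waits on incubation (finishes minute 65), so it starts at minute 65 and finishes at 65 + 70 = minute 135.
Quantification waits on the centrifuge run (finishes minute 135), so it starts at minute 135 and finishes at 135 + 70 = minute 205.
For secondary incubation: the centrifuge run (finishes minute 135); incubation (finishes minute 65, plus 5-minute gap → minute 70); wash step (finishes minute 135, plus 15-minute gap → minute 150). Taking the maximum gives a start of minute 150, and it finishes at 150 + 40 = minute 190.
Imaging needs all of secondary incubation (finishes minute 190); the centrifuge run (finishes minute 135). That puts its earliest start at minute 190; it finishes at 190 + 70 = minute 260.
All tasks are finished once the last one completes. Finish times: Incubation at 65, The centrifuge run at 135, Wash step at 135, Secondary incubation at 190, Imaging at 260, Quantification at 205. The latest is minute 260.

260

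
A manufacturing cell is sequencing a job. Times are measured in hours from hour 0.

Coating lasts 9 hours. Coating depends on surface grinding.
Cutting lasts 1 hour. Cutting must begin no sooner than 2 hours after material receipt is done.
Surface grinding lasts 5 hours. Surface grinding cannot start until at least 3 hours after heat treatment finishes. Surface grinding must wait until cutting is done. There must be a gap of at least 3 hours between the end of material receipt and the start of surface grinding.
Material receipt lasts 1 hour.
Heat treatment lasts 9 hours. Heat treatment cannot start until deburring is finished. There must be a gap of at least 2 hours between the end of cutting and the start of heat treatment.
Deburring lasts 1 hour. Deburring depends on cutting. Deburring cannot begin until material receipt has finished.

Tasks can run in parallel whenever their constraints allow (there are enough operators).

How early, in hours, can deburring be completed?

5

Nothing blocks material receipt, so it runs from hour 0 to hour 1.
After material receipt (finishes hour 1, plus 2-hour gap → hour 3), cutting can start at hour 3 and finishes at hour 4.
For deburring: cutting (finishes hour 4); material receipt (finishes hour 1). Taking the maximum gives a start of hour 4, and it finishes at 4 + 1 = hour 5.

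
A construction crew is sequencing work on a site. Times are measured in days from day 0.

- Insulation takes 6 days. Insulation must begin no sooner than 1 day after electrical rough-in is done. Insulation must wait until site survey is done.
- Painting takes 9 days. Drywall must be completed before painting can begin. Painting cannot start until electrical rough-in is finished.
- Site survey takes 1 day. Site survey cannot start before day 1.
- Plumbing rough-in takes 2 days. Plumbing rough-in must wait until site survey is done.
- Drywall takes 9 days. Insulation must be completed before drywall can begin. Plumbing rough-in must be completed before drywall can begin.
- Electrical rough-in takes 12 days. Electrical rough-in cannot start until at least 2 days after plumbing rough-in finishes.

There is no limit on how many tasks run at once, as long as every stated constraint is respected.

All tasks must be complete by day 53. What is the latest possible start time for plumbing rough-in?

12

Painting has no dependents, so it just needs to finish by day 53. Starting by 53 − 9 = day 44 achieves that.
Since painting (must start by day 44) depends on it, drywall must finish by day 44. Backing off its 9-day duration gives a latest start of day 35.
Insulation has to be done before drywall (must start by day 35). That means finishing by day 35, i.e. starting by 35 − 6 = day 29.
Electrical rough-in has several dependents: insulation (must start by day 29, minus 1-day gap → day 28); painting (must start by day 44). The earliest of those limits is day 28, so electrical rough-in must start by 28 − 12 = day 16.
Plumbing rough-in has several dependents: electrical rough-in (must start by day 16, minus 2-day gap → day 14); drywall (must start by day 35). The earliest of those limits is day 14, so plumbing rough-in must start by 14 − 2 = day 12.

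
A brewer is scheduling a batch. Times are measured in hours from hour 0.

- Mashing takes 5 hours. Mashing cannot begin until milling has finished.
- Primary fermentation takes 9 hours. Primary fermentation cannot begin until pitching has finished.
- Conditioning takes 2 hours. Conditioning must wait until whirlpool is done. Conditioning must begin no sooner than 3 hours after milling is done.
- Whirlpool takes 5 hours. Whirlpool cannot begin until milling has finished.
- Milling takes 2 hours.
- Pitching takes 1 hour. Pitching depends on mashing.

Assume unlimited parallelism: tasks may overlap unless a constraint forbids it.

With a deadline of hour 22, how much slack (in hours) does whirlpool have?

13

Milling has no prerequisites, so it starts at hour 0 and finishes at hour 2.
Whirlpool waits on milling (finishes hour 2), so it starts at hour 2 and finishes at 2 + 5 = hour 7.

Working backward from the deadline:
Conditioning must finish by hour 22; it takes 2 hours, so it must start by 22 − 2 = hour 20.
Whirlpool has to be done before conditioning (must start by hour 20). That means finishing by hour 20, i.e. starting by 20 − 5 = hour 15.
So whirlpool can start as early as hour 2 and as late as hour 15, giving 15 − 2 = 13 hours of slack.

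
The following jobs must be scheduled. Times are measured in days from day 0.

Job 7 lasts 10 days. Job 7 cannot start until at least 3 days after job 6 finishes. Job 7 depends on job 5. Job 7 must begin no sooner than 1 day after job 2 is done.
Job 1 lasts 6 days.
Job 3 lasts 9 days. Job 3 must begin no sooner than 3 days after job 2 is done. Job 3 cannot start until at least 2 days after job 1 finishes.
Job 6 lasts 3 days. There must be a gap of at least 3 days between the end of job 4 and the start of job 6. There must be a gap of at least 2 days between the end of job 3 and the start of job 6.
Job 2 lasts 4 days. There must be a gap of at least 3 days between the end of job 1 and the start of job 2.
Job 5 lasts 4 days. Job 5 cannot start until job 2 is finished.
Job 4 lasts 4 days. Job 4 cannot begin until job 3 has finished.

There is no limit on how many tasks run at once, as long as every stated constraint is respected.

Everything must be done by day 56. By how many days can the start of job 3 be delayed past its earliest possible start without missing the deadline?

Nothing blocks job 1, so it runs from day 0 to day 6.
Job 2 cannot begin until job 1 (finishes day 6, plus 3-day gap → day 9). It runs from day 9 to 9 + 4 = day 13.
For job 3: job 2 (finishes day 13, plus 3-day gap → day 16); job 1 (finishes day 6, plus 2-day gap → day 8). Taking the maximum gives a start of day 16, and it finishes at 16 + 9 = day 25.

Working backward from the deadline:
Job 7 has no dependents, so it just needs to finish by day 56. Starting by 56 − 10 = day 46 achieves that.
Since job 7 (must start by day 46, minus 3-day gap → day 43) depends on it, job 6 must finish by day 43. Backing off its 3-day duration gives a latest start of day 40.
Since job 6 (must start by day 40, minus 3-day gap → day 37) depends on it, job 4 must finish by day 37. Backing off its 4-day duration gives a latest start of day 33.
Job 3 must finish in time for job 4 (must start by day 33); job 6 (must start by day 40, minus 2-day gap → day 38). The tightest is day 33, so job 3 must start by 33 − 9 = day 24.
So job 3 can start as early as day 16 and as late as day 24, giving 24 − 16 = 8 days of slack.

8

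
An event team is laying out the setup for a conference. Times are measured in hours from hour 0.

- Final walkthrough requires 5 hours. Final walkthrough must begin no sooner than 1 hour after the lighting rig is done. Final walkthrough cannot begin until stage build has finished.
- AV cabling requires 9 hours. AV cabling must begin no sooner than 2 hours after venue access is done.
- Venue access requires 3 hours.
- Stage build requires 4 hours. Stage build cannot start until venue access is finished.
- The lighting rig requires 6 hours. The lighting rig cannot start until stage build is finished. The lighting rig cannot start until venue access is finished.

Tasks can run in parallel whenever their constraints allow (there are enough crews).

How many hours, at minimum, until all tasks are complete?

Venue access can start immediately at hour 0; it finishes at hour 3.
AV cabling waits on venue access (finishes hour 3, plus 2-hour gap → hour 5), so it starts at hour 5 and finishes at 5 + 9 = hour 14.
After venue access (finishes hour 3), stage build can start at hour 3 and finishes at hour 7.
The lighting rig needs all of stage build (finishes hour 7); venue access (finishes hour 3). That puts its earliest start at hour 7; it finishes at 7 + 6 = hour 13.
Final walkthrough cannot start until the lighting rig (finishes hour 13, plus 1-hour gap → hour 14); stage build (finishes hour 7). The controlling bound is hour 14, so final walkthrough finishes at 14 + 5 = hour 19.
All tasks are finished once the last one completes. Finish times: Venue access at 3, Stage build at 7, The lighting rig at 13, AV cabling at 14, Final walkthrough at 19. The latest is hour 19.

19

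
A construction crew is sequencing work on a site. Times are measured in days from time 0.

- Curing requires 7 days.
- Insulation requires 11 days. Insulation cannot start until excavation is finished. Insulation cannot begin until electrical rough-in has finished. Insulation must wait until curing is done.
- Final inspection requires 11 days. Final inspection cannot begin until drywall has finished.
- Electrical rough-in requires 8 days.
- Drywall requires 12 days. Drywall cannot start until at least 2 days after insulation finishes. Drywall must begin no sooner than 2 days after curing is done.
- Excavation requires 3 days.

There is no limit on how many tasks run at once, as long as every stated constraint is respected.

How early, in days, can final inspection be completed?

44

Nothing blocks electrical rough-in, so it runs from day 0 to day 8.
Nothing blocks curing, so it runs from day 0 to day 7.
Excavation can start immediately at day 0; it finishes at day 3.
Insulation cannot start until excavation (finishes day 3); electrical rough-in (finishes day 8); curing (finishes day 7). The controlling bound is day 8, so insulation finishes at 8 + 11 = day 19.
Drywall needs all of insulation (finishes day 19, plus 2-day gap → day 21); curing (finishes day 7, plus 2-day gap → day 9). That puts its earliest start at day 21; it finishes at 21 + 12 = day 33.
Final inspection cannot begin until drywall (finishes day 33). It runs from day 33 to 33 + 11 = day 44.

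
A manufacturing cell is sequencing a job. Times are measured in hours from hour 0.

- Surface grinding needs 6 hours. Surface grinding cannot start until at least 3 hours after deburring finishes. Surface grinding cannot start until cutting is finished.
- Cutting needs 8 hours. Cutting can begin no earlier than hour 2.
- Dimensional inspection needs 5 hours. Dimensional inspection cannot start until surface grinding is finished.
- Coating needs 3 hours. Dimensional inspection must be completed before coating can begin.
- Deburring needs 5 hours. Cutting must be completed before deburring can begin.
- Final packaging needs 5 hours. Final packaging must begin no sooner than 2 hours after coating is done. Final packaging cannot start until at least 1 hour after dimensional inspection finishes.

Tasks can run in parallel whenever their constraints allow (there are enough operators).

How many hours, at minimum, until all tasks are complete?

39

Cutting waits on its own release at hour 2, so it starts at hour 2 and finishes at 2 + 8 = hour 10.
Deburring cannot begin until cutting (finishes hour 10). It runs from hour 10 to 10 + 5 = hour 15.
Surface grinding cannot start until deburring (finishes hour 15, plus 3-hour gap → hour 18); cutting (finishes hour 10). The controlling bound is hour 18, so surface grinding finishes at 18 + 6 = hour 24.
Dimensional inspection cannot begin until surface grinding (finishes hour 24). It runs from hour 24 to 24 + 5 = hour 29.
After dimensional inspection (finishes hour 29), coating can start at hour 29 and finishes at hour 32.
Final packaging has to wait for coating (finishes hour 32, plus 2-hour gap → hour 34); dimensional inspection (finishes hour 29, plus 1-hour gap → hour 30). The latest of these is hour 34, so final packaging runs hour 34 to 34 + 5 = hour 39.
All tasks are finished once the last one completes. Finish times: Cutting at 10, Deburring at 15, Surface grinding at 24, Dimensional inspection at 29, Coating at 32, Final packaging at 39. The latest is hour 39.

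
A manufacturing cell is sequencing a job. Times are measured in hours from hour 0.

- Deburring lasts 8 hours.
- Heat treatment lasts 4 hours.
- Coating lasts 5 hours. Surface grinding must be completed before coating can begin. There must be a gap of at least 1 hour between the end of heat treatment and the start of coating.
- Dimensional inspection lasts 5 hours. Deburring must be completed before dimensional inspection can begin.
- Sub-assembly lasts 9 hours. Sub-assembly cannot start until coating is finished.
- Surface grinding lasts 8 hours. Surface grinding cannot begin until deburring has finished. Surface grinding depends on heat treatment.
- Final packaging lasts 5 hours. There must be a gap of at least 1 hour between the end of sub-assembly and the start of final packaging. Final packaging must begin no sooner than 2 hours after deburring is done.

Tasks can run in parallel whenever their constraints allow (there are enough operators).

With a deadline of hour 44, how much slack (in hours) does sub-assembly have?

8

Heat treatment can start immediately at hour 0; it finishes at hour 4.
Deburring can start immediately at hour 0; it finishes at hour 8.
Surface grinding needs all of deburring (finishes hour 8); heat treatment (finishes hour 4). That puts its earliest start at hour 8; it finishes at 8 + 8 = hour 16.
For coating: surface grinding (finishes hour 16); heat treatment (finishes hour 4, plus 1-hour gap → hour 5). Taking the maximum gives a start of hour 16, and it finishes at 16 + 5 = hour 21.
Sub-assembly waits on coating (finishes hour 21), so it starts at hour 21 and finishes at 21 + 9 = hour 30.

Working backward from the deadline:
Final packaging has no dependents, so it just needs to finish by hour 44. Starting by 44 − 5 = hour 39 achieves that.
Since final packaging (must start by hour 39, minus 1-hour gap → hour 38) depends on it, sub-assembly must finish by hour 38. Backing off its 9-hour duration gives a latest start of hour 29.
So sub-assembly can start as early as hour 21 and as late as hour 29, giving 29 − 21 = 8 hours of slack.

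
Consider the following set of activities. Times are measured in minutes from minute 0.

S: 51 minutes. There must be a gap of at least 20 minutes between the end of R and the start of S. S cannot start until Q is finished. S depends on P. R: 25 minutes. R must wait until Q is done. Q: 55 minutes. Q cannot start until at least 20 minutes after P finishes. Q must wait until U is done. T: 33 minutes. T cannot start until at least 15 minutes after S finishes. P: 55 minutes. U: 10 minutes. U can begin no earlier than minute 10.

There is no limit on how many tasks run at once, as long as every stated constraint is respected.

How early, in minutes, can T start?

After its own release at minute 10, U can start at minute 10 and finishes at minute 20.
Nothing blocks P, so it runs from minute 0 to minute 55.
Q has to wait for P (finishes minute 55, plus 20-minute gap → minute 75); U (finishes minute 20). The latest of these is minute 75, so Q runs minute 75 to 75 + 55 = minute 130.
R waits on Q (finishes minute 130), so it starts at minute 130 and finishes at 130 + 25 = minute 155.
For S: R (finishes minute 155, plus 20-minute gap → minute 175); Q (finishes minute 130); P (finishes minute 55). Taking the maximum gives a start of minute 175, and it finishes at 175 + 51 = minute 226.
T waits on S (finishes minute 226, plus 15-minute gap → minute 241), so the earliest it can start is minute 241.

241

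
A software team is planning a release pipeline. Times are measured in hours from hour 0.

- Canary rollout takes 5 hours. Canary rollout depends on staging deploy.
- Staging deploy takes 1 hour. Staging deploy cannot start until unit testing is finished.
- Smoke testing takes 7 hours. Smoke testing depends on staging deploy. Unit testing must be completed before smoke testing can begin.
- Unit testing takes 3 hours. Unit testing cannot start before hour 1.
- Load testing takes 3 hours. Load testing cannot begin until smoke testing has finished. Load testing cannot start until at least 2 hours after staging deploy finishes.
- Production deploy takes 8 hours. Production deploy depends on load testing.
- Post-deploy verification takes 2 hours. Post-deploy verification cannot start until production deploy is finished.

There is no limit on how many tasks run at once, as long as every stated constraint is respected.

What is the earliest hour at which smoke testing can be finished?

Unit testing waits on its own release at hour 1, so it starts at hour 1 and finishes at 1 + 3 = hour 4.
Staging deploy waits on unit testing (finishes hour 4), so it starts at hour 4 and finishes at 4 + 1 = hour 5.
Smoke testing cannot start until staging deploy (finishes hour 5); unit testing (finishes hour 4). The controlling bound is hour 5, so smoke testing finishes at 5 + 7 = hour 12.

12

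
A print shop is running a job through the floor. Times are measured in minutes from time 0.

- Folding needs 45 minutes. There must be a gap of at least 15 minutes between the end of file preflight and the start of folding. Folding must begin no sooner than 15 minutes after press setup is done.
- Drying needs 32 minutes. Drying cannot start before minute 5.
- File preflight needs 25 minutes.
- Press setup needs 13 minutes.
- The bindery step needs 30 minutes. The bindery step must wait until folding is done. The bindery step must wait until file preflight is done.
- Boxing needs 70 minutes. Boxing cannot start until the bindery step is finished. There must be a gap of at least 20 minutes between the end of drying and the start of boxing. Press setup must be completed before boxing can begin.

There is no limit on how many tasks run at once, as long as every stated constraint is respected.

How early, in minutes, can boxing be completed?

185

After its own release at minute 5, drying can start at minute 5 and finishes at minute 37.
Press setup has no prerequisites, so it starts at minute 0 and finishes at minute 13.
File preflight can start immediately at minute 0; it finishes at minute 25.
Folding needs all of file preflight (finishes minute 25, plus 15-minute gap → minute 40); press setup (finishes minute 13, plus 15-minute gap → minute 28). That puts its earliest start at minute 40; it finishes at 40 + 45 = minute 85.
The bindery step cannot start until folding (finishes minute 85); file preflight (finishes minute 25). The controlling bound is minute 85, so the bindery step finishes at 85 + 30 = minute 115.
For boxing: the bindery step (finishes minute 115); drying (finishes minute 37, plus 20-minute gap → minute 57); press setup (finishes minute 13). Taking the maximum gives a start of minute 115, and it finishes at 115 + 70 = minute 185.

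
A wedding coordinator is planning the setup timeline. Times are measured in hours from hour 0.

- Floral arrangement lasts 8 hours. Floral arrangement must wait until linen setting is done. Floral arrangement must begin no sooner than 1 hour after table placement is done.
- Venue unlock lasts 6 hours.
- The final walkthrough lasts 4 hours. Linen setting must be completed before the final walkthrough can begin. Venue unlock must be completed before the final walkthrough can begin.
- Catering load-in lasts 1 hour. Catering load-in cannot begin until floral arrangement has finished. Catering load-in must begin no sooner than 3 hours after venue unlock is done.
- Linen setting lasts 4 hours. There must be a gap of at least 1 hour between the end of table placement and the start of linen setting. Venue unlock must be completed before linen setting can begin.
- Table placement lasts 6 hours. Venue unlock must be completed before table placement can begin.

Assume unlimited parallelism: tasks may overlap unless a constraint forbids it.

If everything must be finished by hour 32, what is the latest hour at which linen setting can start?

19

Catering load-in must finish by hour 32; it takes 1 hour, so it must start by 32 − 1 = hour 31.
Floral arrangement must finish before catering load-in (must start by hour 31). With an 8-hour duration, floral arrangement must start by 31 − 8 = hour 23.
The final walkthrough has no dependents, so it just needs to finish by hour 32. Starting by 32 − 4 = hour 28 achieves that.
Linen setting feeds floral arrangement (must start by hour 23); the final walkthrough (must start by hour 28). Taking the minimum, linen setting must finish by hour 23 and start by 23 − 4 = hour 19.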